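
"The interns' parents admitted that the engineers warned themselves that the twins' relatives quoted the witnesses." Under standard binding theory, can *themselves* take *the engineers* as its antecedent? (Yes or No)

Yes

*themselves* is a reflexive; Principle A requires it to be bound within its binding domain — the clause headed by 'warned'.
— the engineers: subject of the clause headed by 'warned'; c-commands the reflexive within its binding domain — allowed (Principle A).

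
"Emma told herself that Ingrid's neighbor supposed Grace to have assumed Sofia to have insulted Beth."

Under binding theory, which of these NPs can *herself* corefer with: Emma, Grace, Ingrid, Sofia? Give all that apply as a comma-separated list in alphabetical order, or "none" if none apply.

*herself* is a reflexive; Principle A requires it to be bound within its binding domain — the matrix clause.
— Emma: subject of the matrix clause; c-commands the reflexive within its binding domain — allowed (Principle A).
— Grace: subject of the clause headed by 'assumed'; does not c-command the reflexive — cannot bind it (Principle A).
— Ingrid: possessor inside the subject DP of the clause headed by 'supposed'; does not c-command the reflexive — cannot bind it (Principle A).
— Sofia: subject of the clause headed by 'insulted'; does not c-command the reflexive — cannot bind it (Principle A).

Emma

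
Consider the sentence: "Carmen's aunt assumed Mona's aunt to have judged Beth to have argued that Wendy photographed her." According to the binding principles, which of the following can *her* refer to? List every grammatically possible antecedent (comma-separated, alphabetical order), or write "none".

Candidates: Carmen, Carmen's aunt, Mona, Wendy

Carmen, Carmen's aunt, Mona

*her* is a pronoun; Principle B requires it to be free in its binding domain — the clause headed by 'photographed'.
— Carmen: possessor inside the subject DP of the matrix clause; does not c-command the pronoun — Principle B does not apply; allowed.
— Carmen's aunt: subject of the matrix clause; c-commands the pronoun but lies outside its binding domain — allowed.
— Mona: possessor inside the subject DP of the clause headed by 'judged'; does not c-command the pronoun — Principle B does not apply; allowed.
— Wendy: subject of the clause headed by 'photographed'; c-commands the pronoun within its binding domain — blocked (Principle B).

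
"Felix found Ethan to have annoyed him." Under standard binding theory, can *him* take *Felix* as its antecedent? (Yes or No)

Yes

*him* is a pronoun; Principle B requires it to be free in its binding domain — the clause headed by 'annoyed'.
— Felix: subject of the matrix clause; c-commands the pronoun but lies outside its binding domain — allowed.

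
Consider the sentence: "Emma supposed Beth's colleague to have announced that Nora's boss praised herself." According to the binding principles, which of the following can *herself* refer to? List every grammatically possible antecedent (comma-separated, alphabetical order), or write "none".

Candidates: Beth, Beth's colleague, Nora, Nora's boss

*herself* is a reflexive; Principle A requires it to be bound within its binding domain — the clause headed by 'praised'.
— Beth: possessor inside the subject DP of the clause headed by 'announced'; does not c-command the reflexive — cannot bind it (Principle A).
— Beth's colleague: subject of the clause headed by 'announced'; c-commands the reflexive but lies outside its binding domain — cannot bind it (Principle A).
— Nora: possessor inside the subject DP of the clause headed by 'praised'; does not c-command the reflexive — cannot bind it (Principle A).
— Nora's boss: subject of the clause headed by 'praised'; c-commands the reflexive within its binding domain — allowed (Principle A).

Nora's boss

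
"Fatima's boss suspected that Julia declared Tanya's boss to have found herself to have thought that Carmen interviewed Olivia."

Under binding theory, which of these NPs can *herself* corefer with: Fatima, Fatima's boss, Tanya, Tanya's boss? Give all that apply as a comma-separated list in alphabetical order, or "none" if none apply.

Tanya's boss

*herself* is a reflexive; Principle A requires it to be bound within its binding domain — the clause headed by 'found'.
— Fatima: possessor inside the subject DP of the matrix clause; does not c-command the reflexive — cannot bind it (Principle A).
— Fatima's boss: subject of the matrix clause; c-commands the reflexive but lies outside its binding domain — cannot bind it (Principle A).
— Tanya: possessor inside the subject DP of the clause headed by 'found'; does not c-command the reflexive — cannot bind it (Principle A).
— Tanya's boss: subject of the clause headed by 'found'; c-commands the reflexive within its binding domain — allowed (Principle A).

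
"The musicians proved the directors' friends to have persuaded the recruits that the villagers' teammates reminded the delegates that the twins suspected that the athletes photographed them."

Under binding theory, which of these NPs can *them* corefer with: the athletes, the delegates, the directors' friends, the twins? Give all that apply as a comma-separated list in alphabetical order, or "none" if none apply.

*them* is a pronoun; Principle B requires it to be free in its binding domain — the clause headed by 'photographed'.
— the athletes: subject of the clause headed by 'photographed'; c-commands the pronoun within its binding domain — blocked (Principle B).
— the delegates: object of the clause headed by 'reminded'; c-commands the pronoun but lies outside its binding domain — allowed.
— the directors' friends: subject of the clause headed by 'persuaded'; c-commands the pronoun but lies outside its binding domain — allowed.
— the twins: subject of the clause headed by 'suspected'; c-commands the pronoun but lies outside its binding domain — allowed.

the delegates, the directors' friends, the twins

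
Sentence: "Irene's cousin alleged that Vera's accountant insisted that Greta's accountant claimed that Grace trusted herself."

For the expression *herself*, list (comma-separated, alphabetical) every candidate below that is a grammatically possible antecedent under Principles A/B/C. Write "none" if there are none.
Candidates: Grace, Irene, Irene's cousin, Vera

Grace

*herself* is a reflexive; Principle A requires it to be bound within its binding domain — the clause headed by 'trusted'.
— Grace: subject of the clause headed by 'trusted'; c-commands the reflexive within its binding domain — allowed (Principle A).
— Irene: possessor inside the subject DP of the matrix clause; does not c-command the reflexive — cannot bind it (Principle A).
— Irene's cousin: subject of the matrix clause; c-commands the reflexive but lies outside its binding domain — cannot bind it (Principle A).
— Vera: possessor inside the subject DP of the clause headed by 'insisted'; does not c-command the reflexive — cannot bind it (Principle A).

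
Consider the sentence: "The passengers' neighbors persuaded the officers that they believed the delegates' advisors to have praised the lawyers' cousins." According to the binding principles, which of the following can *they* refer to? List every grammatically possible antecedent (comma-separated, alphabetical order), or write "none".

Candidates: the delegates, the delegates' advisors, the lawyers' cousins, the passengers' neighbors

the passengers' neighbors

*they* is a pronoun; Principle B requires it to be free in its binding domain — the clause headed by 'believed'.
— the delegates: possessor inside the subject DP of the clause headed by 'praised'; is c-commanded by the pronoun; coreference would bind this R-expression — blocked (Principle C).
— the delegates' advisors: subject of the clause headed by 'praised'; is c-commanded by the pronoun; coreference would bind this R-expression — blocked (Principle C).
— the lawyers' cousins: object of the clause headed by 'praised'; is c-commanded by the pronoun; coreference would bind this R-expression — blocked (Principle C).
— the passengers' neighbors: subject of the matrix clause; c-commands the pronoun but lies outside its binding domain — allowed.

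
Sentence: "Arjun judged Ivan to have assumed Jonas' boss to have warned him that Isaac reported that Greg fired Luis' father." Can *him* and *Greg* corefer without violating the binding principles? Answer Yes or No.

No

*Greg* is an R-expression; Principle C requires it to be free (not bound by any c-commanding expression).
— him: object of the clause headed by 'warned'; the pronoun c-commands the R-expression — coreference blocked (Principle C).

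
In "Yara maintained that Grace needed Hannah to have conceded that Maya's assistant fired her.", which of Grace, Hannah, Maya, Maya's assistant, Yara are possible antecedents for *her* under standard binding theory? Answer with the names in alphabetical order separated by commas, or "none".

Grace, Hannah, Maya, Yara

*her* is a pronoun; Principle B requires it to be free in its binding domain — the clause headed by 'fired'.
— Grace: subject of the clause headed by 'needed'; c-commands the pronoun but lies outside its binding domain — allowed.
— Hannah: subject of the clause headed by 'conceded'; c-commands the pronoun but lies outside its binding domain — allowed.
— Maya: possessor inside the subject DP of the clause headed by 'fired'; does not c-command the pronoun — Principle B does not apply; allowed.
— Maya's assistant: subject of the clause headed by 'fired'; c-commands the pronoun within its binding domain — blocked (Principle B).
— Yara: subject of the matrix clause; c-commands the pronoun but lies outside its binding domain — allowed.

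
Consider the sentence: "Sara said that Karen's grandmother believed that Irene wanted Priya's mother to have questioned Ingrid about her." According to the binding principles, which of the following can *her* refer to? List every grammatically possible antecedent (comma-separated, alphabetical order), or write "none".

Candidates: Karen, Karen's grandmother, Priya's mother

Karen, Karen's grandmother

*her* is a pronoun; Principle B requires it to be free in its binding domain — the clause headed by 'questioned'.
— Karen: possessor inside the subject DP of the clause headed by 'believed'; does not c-command the pronoun — Principle B does not apply; allowed.
— Karen's grandmother: subject of the clause headed by 'believed'; c-commands the pronoun but lies outside its binding domain — allowed.
— Priya's mother: subject of the clause headed by 'questioned'; c-commands the pronoun within its binding domain — blocked (Principle B).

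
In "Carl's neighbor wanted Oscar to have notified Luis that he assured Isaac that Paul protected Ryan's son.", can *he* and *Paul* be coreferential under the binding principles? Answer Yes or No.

No

*Paul* is an R-expression; Principle C requires it to be free (not bound by any c-commanding expression).
— he: subject of the clause headed by 'assured'; the pronoun c-commands the R-expression — coreference blocked (Principle C).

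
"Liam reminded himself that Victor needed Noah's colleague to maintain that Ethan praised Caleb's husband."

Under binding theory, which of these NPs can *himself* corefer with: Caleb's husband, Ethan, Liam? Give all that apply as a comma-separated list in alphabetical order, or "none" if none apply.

*himself* is a reflexive; Principle A requires it to be bound within its binding domain — the matrix clause.
— Caleb's husband: object of the clause headed by 'praised'; does not c-command the reflexive — cannot bind it (Principle A).
— Ethan: subject of the clause headed by 'praised'; does not c-command the reflexive — cannot bind it (Principle A).
— Liam: subject of the matrix clause; c-commands the reflexive within its binding domain — allowed (Principle A).

Liam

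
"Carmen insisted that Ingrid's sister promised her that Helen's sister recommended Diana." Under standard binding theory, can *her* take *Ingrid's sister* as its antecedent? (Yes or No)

No

*her* is a pronoun; Principle B requires it to be free in its binding domain — the clause headed by 'promised'.
— Ingrid's sister: subject of the clause headed by 'promised'; c-commands the pronoun within its binding domain — blocked (Principle B).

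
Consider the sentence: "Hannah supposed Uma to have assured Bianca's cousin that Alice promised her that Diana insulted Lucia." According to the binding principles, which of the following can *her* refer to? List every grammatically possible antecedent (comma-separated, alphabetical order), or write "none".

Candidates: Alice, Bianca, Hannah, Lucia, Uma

*her* is a pronoun; Principle B requires it to be free in its binding domain — the clause headed by 'promised'.
— Alice: subject of the clause headed by 'promised'; c-commands the pronoun within its binding domain — blocked (Principle B).
— Bianca: possessor inside the object DP of the clause headed by 'assured'; does not c-command the pronoun — Principle B does not apply; allowed.
— Hannah: subject of the matrix clause; c-commands the pronoun but lies outside its binding domain — allowed.
— Lucia: object of the clause headed by 'insulted'; is c-commanded by the pronoun; coreference would bind this R-expression — blocked (Principle C).
— Uma: subject of the clause headed by 'assured'; c-commands the pronoun but lies outside its binding domain — allowed.

Bianca, Hannah, Uma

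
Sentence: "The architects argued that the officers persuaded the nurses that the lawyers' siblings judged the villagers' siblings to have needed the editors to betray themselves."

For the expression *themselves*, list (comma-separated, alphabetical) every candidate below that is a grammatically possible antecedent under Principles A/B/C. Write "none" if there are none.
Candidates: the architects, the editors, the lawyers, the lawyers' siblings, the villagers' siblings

*themselves* is a reflexive; Principle A requires it to be bound within its binding domain — the clause headed by 'betray'.
— the architects: subject of the matrix clause; c-commands the reflexive but lies outside its binding domain — cannot bind it (Principle A).
— the editors: subject of the clause headed by 'betray'; c-commands the reflexive within its binding domain — allowed (Principle A).
— the lawyers: possessor inside the subject DP of the clause headed by 'judged'; does not c-command the reflexive — cannot bind it (Principle A).
— the lawyers' siblings: subject of the clause headed by 'judged'; c-commands the reflexive but lies outside its binding domain — cannot bind it (Principle A).
— the villagers' siblings: subject of the clause headed by 'needed'; c-commands the reflexive but lies outside its binding domain — cannot bind it (Principle A).

the editors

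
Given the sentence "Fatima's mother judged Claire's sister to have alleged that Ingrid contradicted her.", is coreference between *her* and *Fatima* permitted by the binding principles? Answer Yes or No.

*her* is a pronoun; Principle B requires it to be free in its binding domain — the clause headed by 'contradicted'.
— Fatima: possessor inside the subject DP of the matrix clause; does not c-command the pronoun — Principle B does not apply; allowed.

Yes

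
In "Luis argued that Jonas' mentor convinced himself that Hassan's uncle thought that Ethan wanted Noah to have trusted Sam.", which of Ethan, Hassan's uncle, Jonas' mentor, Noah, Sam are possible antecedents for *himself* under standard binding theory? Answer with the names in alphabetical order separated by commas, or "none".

Jonas' mentor

*himself* is a reflexive; Principle A requires it to be bound within its binding domain — the clause headed by 'convinced'.
— Ethan: subject of the clause headed by 'wanted'; does not c-command the reflexive — cannot bind it (Principle A).
— Hassan's uncle: subject of the clause headed by 'thought'; does not c-command the reflexive — cannot bind it (Principle A).
— Jonas' mentor: subject of the clause headed by 'convinced'; c-commands the reflexive within its binding domain — allowed (Principle A).
— Noah: subject of the clause headed by 'trusted'; does not c-command the reflexive — cannot bind it (Principle A).
— Sam: object of the clause headed by 'trusted'; does not c-command the reflexive — cannot bind it (Principle A).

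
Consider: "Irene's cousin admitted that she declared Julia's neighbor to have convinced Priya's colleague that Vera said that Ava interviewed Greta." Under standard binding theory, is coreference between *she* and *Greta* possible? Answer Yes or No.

*Greta* is an R-expression; Principle C requires it to be free (not bound by any c-commanding expression).
— she: subject of the clause headed by 'declared'; the pronoun c-commands the R-expression — coreference blocked (Principle C).

No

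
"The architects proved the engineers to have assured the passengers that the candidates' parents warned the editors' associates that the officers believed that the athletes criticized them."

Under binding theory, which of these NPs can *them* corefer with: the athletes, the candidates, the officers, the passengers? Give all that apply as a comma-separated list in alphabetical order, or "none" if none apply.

the candidates, the officers, the passengers

*them* is a pronoun; Principle B requires it to be free in its binding domain — the clause headed by 'criticized'.
— the athletes: subject of the clause headed by 'criticized'; c-commands the pronoun within its binding domain — blocked (Principle B).
— the candidates: possessor inside the subject DP of the clause headed by 'warned'; does not c-command the pronoun — Principle B does not apply; allowed.
— the officers: subject of the clause headed by 'believed'; c-commands the pronoun but lies outside its binding domain — allowed.
— the passengers: object of the clause headed by 'assured'; c-commands the pronoun but lies outside its binding domain — allowed.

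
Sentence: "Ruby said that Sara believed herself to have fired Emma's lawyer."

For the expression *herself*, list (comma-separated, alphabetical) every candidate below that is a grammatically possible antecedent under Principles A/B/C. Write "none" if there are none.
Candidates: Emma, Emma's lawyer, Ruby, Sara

*herself* is a reflexive; Principle A requires it to be bound within its binding domain — the clause headed by 'believed'.
— Emma: possessor inside the object DP of the clause headed by 'fired'; does not c-command the reflexive — cannot bind it (Principle A).
— Emma's lawyer: object of the clause headed by 'fired'; does not c-command the reflexive — cannot bind it (Principle A).
— Ruby: subject of the matrix clause; c-commands the reflexive but lies outside its binding domain — cannot bind it (Principle A).
— Sara: subject of the clause headed by 'believed'; c-commands the reflexive within its binding domain — allowed (Principle A).

Sara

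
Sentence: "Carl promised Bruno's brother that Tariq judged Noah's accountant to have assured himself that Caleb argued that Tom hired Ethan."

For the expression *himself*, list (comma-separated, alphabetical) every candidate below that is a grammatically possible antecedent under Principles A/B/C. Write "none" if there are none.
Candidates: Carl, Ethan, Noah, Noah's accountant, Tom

Noah's accountant

*himself* is a reflexive; Principle A requires it to be bound within its binding domain — the clause headed by 'assured'.
— Carl: subject of the matrix clause; c-commands the reflexive but lies outside its binding domain — cannot bind it (Principle A).
— Ethan: object of the clause headed by 'hired'; does not c-command the reflexive — cannot bind it (Principle A).
— Noah: possessor inside the subject DP of the clause headed by 'assured'; does not c-command the reflexive — cannot bind it (Principle A).
— Noah's accountant: subject of the clause headed by 'assured'; c-commands the reflexive within its binding domain — allowed (Principle A).
— Tom: subject of the clause headed by 'hired'; does not c-command the reflexive — cannot bind it (Principle A).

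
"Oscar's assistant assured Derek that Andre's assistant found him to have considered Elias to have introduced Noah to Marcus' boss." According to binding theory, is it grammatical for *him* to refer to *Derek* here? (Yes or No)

Yes

*Derek* is an R-expression; Principle C requires it to be free (not bound by any c-commanding expression).
— him: subject of the clause headed by 'considered'; the pronoun does not c-command the R-expression — coreference allowed.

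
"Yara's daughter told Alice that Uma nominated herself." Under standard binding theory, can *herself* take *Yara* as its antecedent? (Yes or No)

No

*herself* is a reflexive; Principle A requires it to be bound within its binding domain — the clause headed by 'nominated'.
— Yara: possessor inside the subject DP of the matrix clause; does not c-command the reflexive — cannot bind it (Principle A).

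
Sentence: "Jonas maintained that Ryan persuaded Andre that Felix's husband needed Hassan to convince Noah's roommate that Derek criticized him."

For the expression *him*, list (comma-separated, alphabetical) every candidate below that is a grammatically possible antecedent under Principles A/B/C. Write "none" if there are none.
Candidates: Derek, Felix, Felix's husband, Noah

*him* is a pronoun; Principle B requires it to be free in its binding domain — the clause headed by 'criticized'.
— Derek: subject of the clause headed by 'criticized'; c-commands the pronoun within its binding domain — blocked (Principle B).
— Felix: possessor inside the subject DP of the clause headed by 'needed'; does not c-command the pronoun — Principle B does not apply; allowed.
— Felix's husband: subject of the clause headed by 'needed'; c-commands the pronoun but lies outside its binding domain — allowed.
— Noah: possessor inside the object DP of the clause headed by 'convince'; does not c-command the pronoun — Principle B does not apply; allowed.

Felix, Felix's husband, Noah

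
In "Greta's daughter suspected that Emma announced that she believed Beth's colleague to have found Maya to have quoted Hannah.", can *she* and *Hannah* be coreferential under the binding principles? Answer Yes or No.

*Hannah* is an R-expression; Principle C requires it to be free (not bound by any c-commanding expression).
— she: subject of the clause headed by 'believed'; the pronoun c-commands the R-expression — coreference blocked (Principle C).

No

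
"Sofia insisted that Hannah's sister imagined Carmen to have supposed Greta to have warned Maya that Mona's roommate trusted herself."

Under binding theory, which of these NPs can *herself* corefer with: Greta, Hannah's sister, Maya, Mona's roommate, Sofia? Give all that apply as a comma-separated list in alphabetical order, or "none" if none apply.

Mona's roommate

*herself* is a reflexive; Principle A requires it to be bound within its binding domain — the clause headed by 'trusted'.
— Greta: subject of the clause headed by 'warned'; c-commands the reflexive but lies outside its binding domain — cannot bind it (Principle A).
— Hannah's sister: subject of the clause headed by 'imagined'; c-commands the reflexive but lies outside its binding domain — cannot bind it (Principle A).
— Maya: object of the clause headed by 'warned'; c-commands the reflexive but lies outside its binding domain — cannot bind it (Principle A).
— Mona's roommate: subject of the clause headed by 'trusted'; c-commands the reflexive within its binding domain — allowed (Principle A).
— Sofia: subject of the matrix clause; c-commands the reflexive but lies outside its binding domain — cannot bind it (Principle A).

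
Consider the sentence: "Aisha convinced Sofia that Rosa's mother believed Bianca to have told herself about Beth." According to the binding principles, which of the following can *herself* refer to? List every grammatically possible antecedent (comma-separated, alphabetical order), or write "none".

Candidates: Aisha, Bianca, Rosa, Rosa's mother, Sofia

Bianca

*herself* is a reflexive; Principle A requires it to be bound within its binding domain — the clause headed by 'told'.
— Aisha: subject of the matrix clause; c-commands the reflexive but lies outside its binding domain — cannot bind it (Principle A).
— Bianca: subject of the clause headed by 'told'; c-commands the reflexive within its binding domain — allowed (Principle A).
— Rosa: possessor inside the subject DP of the clause headed by 'believed'; does not c-command the reflexive — cannot bind it (Principle A).
— Rosa's mother: subject of the clause headed by 'believed'; c-commands the reflexive but lies outside its binding domain — cannot bind it (Principle A).
— Sofia: object of the matrix clause; c-commands the reflexive but lies outside its binding domain — cannot bind it (Principle A).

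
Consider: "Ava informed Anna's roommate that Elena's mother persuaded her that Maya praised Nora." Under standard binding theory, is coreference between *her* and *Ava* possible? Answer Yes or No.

Yes

*Ava* is an R-expression; Principle C requires it to be free (not bound by any c-commanding expression).
— her: object of the clause headed by 'persuaded'; the pronoun does not c-command the R-expression — coreference allowed.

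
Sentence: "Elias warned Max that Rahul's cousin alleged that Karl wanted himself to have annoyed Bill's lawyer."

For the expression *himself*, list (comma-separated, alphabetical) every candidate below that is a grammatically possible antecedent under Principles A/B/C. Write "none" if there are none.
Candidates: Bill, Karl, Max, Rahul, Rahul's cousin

*himself* is a reflexive; Principle A requires it to be bound within its binding domain — the clause headed by 'wanted'.
— Bill: possessor inside the object DP of the clause headed by 'annoyed'; does not c-command the reflexive — cannot bind it (Principle A).
— Karl: subject of the clause headed by 'wanted'; c-commands the reflexive within its binding domain — allowed (Principle A).
— Max: object of the matrix clause; c-commands the reflexive but lies outside its binding domain — cannot bind it (Principle A).
— Rahul: possessor inside the subject DP of the clause headed by 'alleged'; does not c-command the reflexive — cannot bind it (Principle A).
— Rahul's cousin: subject of the clause headed by 'alleged'; c-commands the reflexive but lies outside its binding domain — cannot bind it (Principle A).

Karl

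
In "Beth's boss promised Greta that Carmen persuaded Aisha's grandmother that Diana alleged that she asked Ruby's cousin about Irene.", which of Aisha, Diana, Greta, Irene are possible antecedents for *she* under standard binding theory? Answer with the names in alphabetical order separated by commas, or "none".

*she* is a pronoun; Principle B requires it to be free in its binding domain — the clause headed by 'asked'.
— Aisha: possessor inside the object DP of the clause headed by 'persuaded'; does not c-command the pronoun — Principle B does not apply; allowed.
— Diana: subject of the clause headed by 'alleged'; c-commands the pronoun but lies outside its binding domain — allowed.
— Greta: object of the matrix clause; c-commands the pronoun but lies outside its binding domain — allowed.
— Irene: second object of the clause headed by 'asked'; is c-commanded by the pronoun; coreference would bind this R-expression — blocked (Principle C).

Aisha, Diana, Greta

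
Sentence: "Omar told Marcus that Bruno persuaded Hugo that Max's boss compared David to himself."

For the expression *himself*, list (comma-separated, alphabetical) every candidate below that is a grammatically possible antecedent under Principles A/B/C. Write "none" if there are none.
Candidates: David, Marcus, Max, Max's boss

*himself* is a reflexive; Principle A requires it to be bound within its binding domain — the clause headed by 'compared'.
— David: object of the clause headed by 'compared'; c-commands the reflexive within its binding domain — allowed (Principle A).
— Marcus: object of the matrix clause; c-commands the reflexive but lies outside its binding domain — cannot bind it (Principle A).
— Max: possessor inside the subject DP of the clause headed by 'compared'; does not c-command the reflexive — cannot bind it (Principle A).
— Max's boss: subject of the clause headed by 'compared'; c-commands the reflexive within its binding domain — allowed (Principle A).

David, Max's boss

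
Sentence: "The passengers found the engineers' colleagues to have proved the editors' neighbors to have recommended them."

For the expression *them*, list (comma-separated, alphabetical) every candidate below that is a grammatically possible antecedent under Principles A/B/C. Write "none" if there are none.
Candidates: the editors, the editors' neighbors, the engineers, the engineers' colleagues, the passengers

*them* is a pronoun; Principle B requires it to be free in its binding domain — the clause headed by 'recommended'.
— the editors: possessor inside the subject DP of the clause headed by 'recommended'; does not c-command the pronoun — Principle B does not apply; allowed.
— the editors' neighbors: subject of the clause headed by 'recommended'; c-commands the pronoun within its binding domain — blocked (Principle B).
— the engineers: possessor inside the subject DP of the clause headed by 'proved'; does not c-command the pronoun — Principle B does not apply; allowed.
— the engineers' colleagues: subject of the clause headed by 'proved'; c-commands the pronoun but lies outside its binding domain — allowed.
— the passengers: subject of the matrix clause; c-commands the pronoun but lies outside its binding domain — allowed.

the editors, the engineers, the engineers' colleagues, the passengers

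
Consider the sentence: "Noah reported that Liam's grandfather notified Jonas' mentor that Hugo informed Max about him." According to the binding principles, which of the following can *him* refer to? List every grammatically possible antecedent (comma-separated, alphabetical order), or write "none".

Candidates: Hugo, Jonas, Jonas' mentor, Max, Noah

Jonas, Jonas' mentor, Noah

*him* is a pronoun; Principle B requires it to be free in its binding domain — the clause headed by 'informed'.
— Hugo: subject of the clause headed by 'informed'; c-commands the pronoun within its binding domain — blocked (Principle B).
— Jonas: possessor inside the object DP of the clause headed by 'notified'; does not c-command the pronoun — Principle B does not apply; allowed.
— Jonas' mentor: object of the clause headed by 'notified'; c-commands the pronoun but lies outside its binding domain — allowed.
— Max: object of the clause headed by 'informed'; c-commands the pronoun within its binding domain — blocked (Principle B).
— Noah: subject of the matrix clause; c-commands the pronoun but lies outside its binding domain — allowed.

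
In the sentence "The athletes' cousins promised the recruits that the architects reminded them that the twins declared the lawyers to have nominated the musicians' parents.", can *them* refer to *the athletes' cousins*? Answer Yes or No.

Yes

*them* is a pronoun; Principle B requires it to be free in its binding domain — the clause headed by 'reminded'.
— the athletes' cousins: subject of the matrix clause; c-commands the pronoun but lies outside its binding domain — allowed.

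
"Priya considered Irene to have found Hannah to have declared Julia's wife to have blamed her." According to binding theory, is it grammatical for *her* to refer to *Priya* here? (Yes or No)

*Priya* is an R-expression; Principle C requires it to be free (not bound by any c-commanding expression).
— her: object of the clause headed by 'blamed'; the pronoun does not c-command the R-expression — coreference allowed.

Yes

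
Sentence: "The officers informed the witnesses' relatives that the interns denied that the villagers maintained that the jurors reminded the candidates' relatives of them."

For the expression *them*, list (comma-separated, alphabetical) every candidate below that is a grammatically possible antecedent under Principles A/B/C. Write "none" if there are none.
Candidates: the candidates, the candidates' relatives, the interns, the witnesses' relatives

*them* is a pronoun; Principle B requires it to be free in its binding domain — the clause headed by 'reminded'.
— the candidates: possessor inside the object DP of the clause headed by 'reminded'; does not c-command the pronoun — Principle B does not apply; allowed.
— the candidates' relatives: object of the clause headed by 'reminded'; c-commands the pronoun within its binding domain — blocked (Principle B).
— the interns: subject of the clause headed by 'denied'; c-commands the pronoun but lies outside its binding domain — allowed.
— the witnesses' relatives: object of the matrix clause; c-commands the pronoun but lies outside its binding domain — allowed.

the candidates, the interns, the witnesses' relatives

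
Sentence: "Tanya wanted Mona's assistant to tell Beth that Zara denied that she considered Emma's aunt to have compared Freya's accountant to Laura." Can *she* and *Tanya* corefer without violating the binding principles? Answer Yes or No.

Yes

*Tanya* is an R-expression; Principle C requires it to be free (not bound by any c-commanding expression).
— she: subject of the clause headed by 'considered'; the pronoun does not c-command the R-expression — coreference allowed.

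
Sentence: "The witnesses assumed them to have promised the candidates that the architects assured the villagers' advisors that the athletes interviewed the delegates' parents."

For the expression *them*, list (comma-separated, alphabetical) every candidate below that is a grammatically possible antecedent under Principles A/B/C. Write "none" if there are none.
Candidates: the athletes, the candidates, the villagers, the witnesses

none

*them* is a pronoun; Principle B requires it to be free in its binding domain — the matrix clause.
— the athletes: subject of the clause headed by 'interviewed'; is c-commanded by the pronoun; coreference would bind this R-expression — blocked (Principle C).
— the candidates: object of the clause headed by 'promised'; is c-commanded by the pronoun; coreference would bind this R-expression — blocked (Principle C).
— the villagers: possessor inside the object DP of the clause headed by 'assured'; is c-commanded by the pronoun; coreference would bind this R-expression — blocked (Principle C).
— the witnesses: subject of the matrix clause; c-commands the pronoun within its binding domain — blocked (Principle B).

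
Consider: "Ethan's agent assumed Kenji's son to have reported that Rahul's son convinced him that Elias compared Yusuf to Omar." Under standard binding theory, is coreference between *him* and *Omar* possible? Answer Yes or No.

*Omar* is an R-expression; Principle C requires it to be free (not bound by any c-commanding expression).
— him: object of the clause headed by 'convinced'; the pronoun c-commands the R-expression — coreference blocked (Principle C).

No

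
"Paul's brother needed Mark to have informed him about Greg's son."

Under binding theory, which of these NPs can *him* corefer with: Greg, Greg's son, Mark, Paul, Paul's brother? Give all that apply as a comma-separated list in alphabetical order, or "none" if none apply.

Paul, Paul's brother

*him* is a pronoun; Principle B requires it to be free in its binding domain — the clause headed by 'informed'.
— Greg: possessor inside the second object DP of the clause headed by 'informed'; is c-commanded by the pronoun; coreference would bind this R-expression — blocked (Principle C).
— Greg's son: second object of the clause headed by 'informed'; is c-commanded by the pronoun; coreference would bind this R-expression — blocked (Principle C).
— Mark: subject of the clause headed by 'informed'; c-commands the pronoun within its binding domain — blocked (Principle B).
— Paul: possessor inside the subject DP of the matrix clause; does not c-command the pronoun — Principle B does not apply; allowed.
— Paul's brother: subject of the matrix clause; c-commands the pronoun but lies outside its binding domain — allowed.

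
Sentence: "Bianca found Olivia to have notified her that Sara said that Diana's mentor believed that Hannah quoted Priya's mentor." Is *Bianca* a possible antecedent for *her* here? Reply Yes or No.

Yes

*her* is a pronoun; Principle B requires it to be free in its binding domain — the clause headed by 'notified'.
— Bianca: subject of the matrix clause; c-commands the pronoun but lies outside its binding domain — allowed.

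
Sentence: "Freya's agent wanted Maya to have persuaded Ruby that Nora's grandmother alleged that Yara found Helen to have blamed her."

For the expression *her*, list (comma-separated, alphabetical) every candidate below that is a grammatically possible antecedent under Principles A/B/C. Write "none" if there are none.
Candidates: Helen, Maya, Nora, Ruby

*her* is a pronoun; Principle B requires it to be free in its binding domain — the clause headed by 'blamed'.
— Helen: subject of the clause headed by 'blamed'; c-commands the pronoun within its binding domain — blocked (Principle B).
— Maya: subject of the clause headed by 'persuaded'; c-commands the pronoun but lies outside its binding domain — allowed.
— Nora: possessor inside the subject DP of the clause headed by 'alleged'; does not c-command the pronoun — Principle B does not apply; allowed.
— Ruby: object of the clause headed by 'persuaded'; c-commands the pronoun but lies outside its binding domain — allowed.

Maya, Nora, Ruby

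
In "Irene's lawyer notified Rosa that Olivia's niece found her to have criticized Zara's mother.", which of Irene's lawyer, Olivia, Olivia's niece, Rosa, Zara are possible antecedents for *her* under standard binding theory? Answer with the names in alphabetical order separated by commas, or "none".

*her* is a pronoun; Principle B requires it to be free in its binding domain — the clause headed by 'found'.
— Irene's lawyer: subject of the matrix clause; c-commands the pronoun but lies outside its binding domain — allowed.
— Olivia: possessor inside the subject DP of the clause headed by 'found'; does not c-command the pronoun — Principle B does not apply; allowed.
— Olivia's niece: subject of the clause headed by 'found'; c-commands the pronoun within its binding domain — blocked (Principle B).
— Rosa: object of the matrix clause; c-commands the pronoun but lies outside its binding domain — allowed.
— Zara: possessor inside the object DP of the clause headed by 'criticized'; is c-commanded by the pronoun; coreference would bind this R-expression — blocked (Principle C).

Irene's lawyer, Olivia, Rosa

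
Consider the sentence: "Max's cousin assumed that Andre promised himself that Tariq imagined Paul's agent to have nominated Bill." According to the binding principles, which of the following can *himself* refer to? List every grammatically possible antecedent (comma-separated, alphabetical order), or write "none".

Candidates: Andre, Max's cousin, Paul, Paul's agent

Andre

*himself* is a reflexive; Principle A requires it to be bound within its binding domain — the clause headed by 'promised'.
— Andre: subject of the clause headed by 'promised'; c-commands the reflexive within its binding domain — allowed (Principle A).
— Max's cousin: subject of the matrix clause; c-commands the reflexive but lies outside its binding domain — cannot bind it (Principle A).
— Paul: possessor inside the subject DP of the clause headed by 'nominated'; does not c-command the reflexive — cannot bind it (Principle A).
— Paul's agent: subject of the clause headed by 'nominated'; does not c-command the reflexive — cannot bind it (Principle A).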